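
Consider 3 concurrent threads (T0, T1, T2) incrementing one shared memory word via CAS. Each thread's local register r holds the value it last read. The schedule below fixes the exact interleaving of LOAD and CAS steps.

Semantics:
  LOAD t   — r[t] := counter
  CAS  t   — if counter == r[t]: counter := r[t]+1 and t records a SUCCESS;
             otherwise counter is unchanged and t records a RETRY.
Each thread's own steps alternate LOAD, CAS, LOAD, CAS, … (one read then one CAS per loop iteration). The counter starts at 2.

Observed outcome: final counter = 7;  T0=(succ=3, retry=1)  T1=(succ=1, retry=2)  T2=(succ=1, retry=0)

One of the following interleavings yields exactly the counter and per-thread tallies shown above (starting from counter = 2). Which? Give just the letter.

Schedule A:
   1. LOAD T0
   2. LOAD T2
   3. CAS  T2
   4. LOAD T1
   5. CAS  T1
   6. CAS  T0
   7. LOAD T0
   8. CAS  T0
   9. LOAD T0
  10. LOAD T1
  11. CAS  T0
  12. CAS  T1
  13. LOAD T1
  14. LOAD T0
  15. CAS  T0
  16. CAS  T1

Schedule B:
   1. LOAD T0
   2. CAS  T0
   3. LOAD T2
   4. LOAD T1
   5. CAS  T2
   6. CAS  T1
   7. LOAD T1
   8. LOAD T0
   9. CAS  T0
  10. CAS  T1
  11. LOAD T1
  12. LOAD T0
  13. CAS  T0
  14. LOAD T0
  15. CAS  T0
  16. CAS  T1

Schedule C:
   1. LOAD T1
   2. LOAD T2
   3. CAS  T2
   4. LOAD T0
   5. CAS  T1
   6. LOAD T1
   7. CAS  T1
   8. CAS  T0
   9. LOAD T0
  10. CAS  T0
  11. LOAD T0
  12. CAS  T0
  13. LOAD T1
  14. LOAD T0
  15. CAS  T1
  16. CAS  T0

A

Run A:
T0 LOAD — after: cnt=2, r=2 — load
T2 LOAD — after: cnt=2, r=2 — load
T2 CAS — after: cnt=3, r=2 — ok
T1 LOAD — after: cnt=3, r=3 — load
T1 CAS — after: cnt=4, r=3 — ok
T0 CAS — after: cnt=4, r=2 — retry
T0 LOAD — after: cnt=4, r=4 — load
T0 CAS — after: cnt=5, r=4 — ok
T0 LOAD — after: cnt=5, r=5 — load
T1 LOAD — after: cnt=5, r=5 — load
T0 CAS — after: cnt=6, r=5 — ok
T1 CAS — after: cnt=6, r=5 — retry
T1 LOAD — after: cnt=6, r=6 — load
T0 LOAD — after: cnt=6, r=6 — load
T0 CAS — after: cnt=7, r=6 — ok
T1 CAS — after: cnt=7, r=6 — retry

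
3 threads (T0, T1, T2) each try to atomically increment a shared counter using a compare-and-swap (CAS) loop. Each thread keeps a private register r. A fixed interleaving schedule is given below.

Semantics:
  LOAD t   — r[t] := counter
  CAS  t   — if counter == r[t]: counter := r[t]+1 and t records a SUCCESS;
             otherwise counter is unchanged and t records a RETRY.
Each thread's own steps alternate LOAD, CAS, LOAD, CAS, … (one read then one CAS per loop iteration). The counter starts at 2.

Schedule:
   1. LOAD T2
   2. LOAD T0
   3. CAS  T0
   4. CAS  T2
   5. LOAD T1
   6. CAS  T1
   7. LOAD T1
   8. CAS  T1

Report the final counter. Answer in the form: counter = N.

step 1: T2 LOAD ⇒ load; ctr=2 reg=2
step 2: T0 LOAD ⇒ load; ctr=2 reg=2
step 3: T0 CAS ⇒ ok; ctr=3 reg=2
step 4: T2 CAS ⇒ retry; ctr=3 reg=2
step 5: T1 LOAD ⇒ load; ctr=3 reg=3
step 6: T1 CAS ⇒ ok; ctr=4 reg=3
step 7: T1 LOAD ⇒ load; ctr=4 reg=4
step 8: T1 CAS ⇒ ok; ctr=5 reg=4

counter = 5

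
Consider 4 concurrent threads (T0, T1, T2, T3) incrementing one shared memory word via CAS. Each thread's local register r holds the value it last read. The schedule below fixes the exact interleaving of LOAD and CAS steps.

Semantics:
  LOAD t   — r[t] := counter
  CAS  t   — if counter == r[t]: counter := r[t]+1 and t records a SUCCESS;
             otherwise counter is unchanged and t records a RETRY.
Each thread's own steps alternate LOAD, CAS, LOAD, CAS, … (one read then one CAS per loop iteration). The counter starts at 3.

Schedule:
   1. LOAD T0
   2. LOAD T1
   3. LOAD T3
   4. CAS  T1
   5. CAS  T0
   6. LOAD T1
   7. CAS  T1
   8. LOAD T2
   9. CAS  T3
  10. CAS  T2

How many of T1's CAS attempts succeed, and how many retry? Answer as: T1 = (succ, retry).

T1 = (2, 0)

[1] T0.load  rd  (counter 3, T0.r 3)
[2] T1.load  rd  (counter 3, T1.r 3)
[3] T3.load  rd  (counter 3, T3.r 3)
[4] T1.cas  hit  (counter 4, T1.r 3)
[5] T0.cas  miss  (counter 4, T0.r 3)
[6] T1.load  rd  (counter 4, T1.r 4)
[7] T1.cas  hit  (counter 5, T1.r 4)
[8] T2.load  rd  (counter 5, T2.r 5)
[9] T3.cas  miss  (counter 5, T3.r 3)
[10] T2.cas  hit  (counter 6, T2.r 5)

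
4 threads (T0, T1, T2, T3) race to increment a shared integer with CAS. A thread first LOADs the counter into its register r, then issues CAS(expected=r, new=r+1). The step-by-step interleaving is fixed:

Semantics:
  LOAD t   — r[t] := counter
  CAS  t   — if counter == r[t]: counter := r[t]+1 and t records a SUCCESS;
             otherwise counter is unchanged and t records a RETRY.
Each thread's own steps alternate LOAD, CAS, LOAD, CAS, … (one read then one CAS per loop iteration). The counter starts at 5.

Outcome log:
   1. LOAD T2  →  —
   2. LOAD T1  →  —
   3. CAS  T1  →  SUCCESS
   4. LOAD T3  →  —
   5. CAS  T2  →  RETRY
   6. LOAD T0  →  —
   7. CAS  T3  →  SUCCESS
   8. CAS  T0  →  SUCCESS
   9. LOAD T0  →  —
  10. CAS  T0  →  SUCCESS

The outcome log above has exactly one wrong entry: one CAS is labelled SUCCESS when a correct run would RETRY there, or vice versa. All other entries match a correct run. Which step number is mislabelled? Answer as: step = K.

Reference trace:
#1 T2 reads 5
#2 T1 reads 5
#3 T1 CAS(5→6) writes; counter now 6
#4 T3 reads 6
#5 T2 CAS(5→6) fails; counter now 6
#6 T0 reads 6
#7 T3 CAS(6→7) writes; counter now 7
#8 T0 CAS(6→7) fails; counter now 7
#9 T0 reads 7
#10 T0 CAS(7→8) writes; counter now 8
Mismatch at 8.

step = 8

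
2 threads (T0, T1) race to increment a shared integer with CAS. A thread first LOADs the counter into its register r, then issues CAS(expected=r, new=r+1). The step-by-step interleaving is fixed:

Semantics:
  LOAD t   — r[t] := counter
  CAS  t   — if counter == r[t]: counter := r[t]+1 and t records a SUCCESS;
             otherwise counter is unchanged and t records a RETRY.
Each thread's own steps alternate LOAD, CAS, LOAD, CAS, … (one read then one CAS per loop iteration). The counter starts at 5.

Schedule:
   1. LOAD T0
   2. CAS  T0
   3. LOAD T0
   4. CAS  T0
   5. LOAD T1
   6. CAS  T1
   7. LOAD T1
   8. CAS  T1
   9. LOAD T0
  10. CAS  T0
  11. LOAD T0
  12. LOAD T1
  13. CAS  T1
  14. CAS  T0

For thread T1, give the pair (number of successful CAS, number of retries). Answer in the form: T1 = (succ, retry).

T0 LOAD — after: cnt=5, r=5 — load
T0 CAS — after: cnt=6, r=5 — ok
T0 LOAD — after: cnt=6, r=6 — load
T0 CAS — after: cnt=7, r=6 — ok
T1 LOAD — after: cnt=7, r=7 — load
T1 CAS — after: cnt=8, r=7 — ok
T1 LOAD — after: cnt=8, r=8 — load
T1 CAS — after: cnt=9, r=8 — ok
T0 LOAD — after: cnt=9, r=9 — load
T0 CAS — after: cnt=10, r=9 — ok
T0 LOAD — after: cnt=10, r=10 — load
T1 LOAD — after: cnt=10, r=10 — load
T1 CAS — after: cnt=11, r=10 — ok
T0 CAS — after: cnt=11, r=10 — retry

T1 = (3, 0)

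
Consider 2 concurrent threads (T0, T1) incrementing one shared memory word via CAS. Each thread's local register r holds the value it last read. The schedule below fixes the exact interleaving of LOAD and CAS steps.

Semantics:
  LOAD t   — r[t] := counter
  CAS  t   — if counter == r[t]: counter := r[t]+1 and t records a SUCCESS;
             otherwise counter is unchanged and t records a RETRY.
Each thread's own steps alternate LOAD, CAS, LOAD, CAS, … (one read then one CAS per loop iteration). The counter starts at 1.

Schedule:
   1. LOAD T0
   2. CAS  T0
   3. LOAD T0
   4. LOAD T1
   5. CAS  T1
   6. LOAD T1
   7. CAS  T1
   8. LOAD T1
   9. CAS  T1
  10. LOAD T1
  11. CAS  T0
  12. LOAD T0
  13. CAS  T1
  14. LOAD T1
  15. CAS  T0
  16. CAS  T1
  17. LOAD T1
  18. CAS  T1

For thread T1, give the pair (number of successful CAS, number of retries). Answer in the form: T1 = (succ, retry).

#1 T0 reads 1
#2 T0 CAS(1→2) writes; counter now 2
#3 T0 reads 2
#4 T1 reads 2
#5 T1 CAS(2→3) writes; counter now 3
#6 T1 reads 3
#7 T1 CAS(3→4) writes; counter now 4
#8 T1 reads 4
#9 T1 CAS(4→5) writes; counter now 5
#10 T1 reads 5
#11 T0 CAS(2→3) fails; counter now 5
#12 T0 reads 5
#13 T1 CAS(5→6) writes; counter now 6
#14 T1 reads 6
#15 T0 CAS(5→6) fails; counter now 6
#16 T1 CAS(6→7) writes; counter now 7
#17 T1 reads 7
#18 T1 CAS(7→8) writes; counter now 8

T1 = (6, 0)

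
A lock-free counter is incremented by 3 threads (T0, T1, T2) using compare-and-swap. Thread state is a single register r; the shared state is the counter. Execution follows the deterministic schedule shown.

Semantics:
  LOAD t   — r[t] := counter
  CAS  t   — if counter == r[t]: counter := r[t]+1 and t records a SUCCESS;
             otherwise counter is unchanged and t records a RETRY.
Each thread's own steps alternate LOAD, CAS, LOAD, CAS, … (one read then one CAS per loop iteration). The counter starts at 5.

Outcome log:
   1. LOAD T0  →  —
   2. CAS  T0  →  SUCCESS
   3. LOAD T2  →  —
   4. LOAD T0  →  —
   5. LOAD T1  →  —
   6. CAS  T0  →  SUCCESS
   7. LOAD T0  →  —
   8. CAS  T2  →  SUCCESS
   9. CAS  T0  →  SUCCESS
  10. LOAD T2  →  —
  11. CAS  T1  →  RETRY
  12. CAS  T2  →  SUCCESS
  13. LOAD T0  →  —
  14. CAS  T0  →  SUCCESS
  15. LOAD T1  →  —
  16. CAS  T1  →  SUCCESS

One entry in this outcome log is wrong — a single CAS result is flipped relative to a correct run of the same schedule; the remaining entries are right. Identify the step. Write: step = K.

Re-executing:
1. LOAD T0 → mem=5 r[T0]=5 [LOAD]
2. CAS T0 → mem=6 r[T0]=5 [OK]
3. LOAD T2 → mem=6 r[T2]=6 [LOAD]
4. LOAD T0 → mem=6 r[T0]=6 [LOAD]
5. LOAD T1 → mem=6 r[T1]=6 [LOAD]
6. CAS T0 → mem=7 r[T0]=6 [OK]
7. LOAD T0 → mem=7 r[T0]=7 [LOAD]
8. CAS T2 → mem=7 r[T2]=6 [RETRY]
9. CAS T0 → mem=8 r[T0]=7 [OK]
10. LOAD T2 → mem=8 r[T2]=8 [LOAD]
11. CAS T1 → mem=8 r[T1]=6 [RETRY]
12. CAS T2 → mem=9 r[T2]=8 [OK]
13. LOAD T0 → mem=9 r[T0]=9 [LOAD]
14. CAS T0 → mem=10 r[T0]=9 [OK]
15. LOAD T1 → mem=10 r[T1]=10 [LOAD]
16. CAS T1 → mem=11 r[T1]=10 [OK]
Flip is step 8.

step = 8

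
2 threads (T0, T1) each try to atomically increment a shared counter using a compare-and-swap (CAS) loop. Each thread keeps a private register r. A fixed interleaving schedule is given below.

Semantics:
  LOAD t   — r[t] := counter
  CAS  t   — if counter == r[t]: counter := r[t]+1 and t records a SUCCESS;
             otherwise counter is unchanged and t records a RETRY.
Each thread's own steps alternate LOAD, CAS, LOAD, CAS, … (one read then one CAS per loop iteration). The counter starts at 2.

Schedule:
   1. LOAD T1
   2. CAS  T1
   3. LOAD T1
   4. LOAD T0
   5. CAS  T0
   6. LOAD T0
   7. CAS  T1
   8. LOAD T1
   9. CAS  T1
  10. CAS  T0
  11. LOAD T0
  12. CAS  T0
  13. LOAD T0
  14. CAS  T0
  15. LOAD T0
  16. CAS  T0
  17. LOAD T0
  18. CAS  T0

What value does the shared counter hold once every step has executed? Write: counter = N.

step 1: T1 LOAD ⇒ load; ctr=2 reg=2
step 2: T1 CAS ⇒ ok; ctr=3 reg=2
step 3: T1 LOAD ⇒ load; ctr=3 reg=3
step 4: T0 LOAD ⇒ load; ctr=3 reg=3
step 5: T0 CAS ⇒ ok; ctr=4 reg=3
step 6: T0 LOAD ⇒ load; ctr=4 reg=4
step 7: T1 CAS ⇒ retry; ctr=4 reg=3
step 8: T1 LOAD ⇒ load; ctr=4 reg=4
step 9: T1 CAS ⇒ ok; ctr=5 reg=4
step 10: T0 CAS ⇒ retry; ctr=5 reg=4
step 11: T0 LOAD ⇒ load; ctr=5 reg=5
step 12: T0 CAS ⇒ ok; ctr=6 reg=5
step 13: T0 LOAD ⇒ load; ctr=6 reg=6
step 14: T0 CAS ⇒ ok; ctr=7 reg=6
step 15: T0 LOAD ⇒ load; ctr=7 reg=7
step 16: T0 CAS ⇒ ok; ctr=8 reg=7
step 17: T0 LOAD ⇒ load; ctr=8 reg=8
step 18: T0 CAS ⇒ ok; ctr=9 reg=8

counter = 9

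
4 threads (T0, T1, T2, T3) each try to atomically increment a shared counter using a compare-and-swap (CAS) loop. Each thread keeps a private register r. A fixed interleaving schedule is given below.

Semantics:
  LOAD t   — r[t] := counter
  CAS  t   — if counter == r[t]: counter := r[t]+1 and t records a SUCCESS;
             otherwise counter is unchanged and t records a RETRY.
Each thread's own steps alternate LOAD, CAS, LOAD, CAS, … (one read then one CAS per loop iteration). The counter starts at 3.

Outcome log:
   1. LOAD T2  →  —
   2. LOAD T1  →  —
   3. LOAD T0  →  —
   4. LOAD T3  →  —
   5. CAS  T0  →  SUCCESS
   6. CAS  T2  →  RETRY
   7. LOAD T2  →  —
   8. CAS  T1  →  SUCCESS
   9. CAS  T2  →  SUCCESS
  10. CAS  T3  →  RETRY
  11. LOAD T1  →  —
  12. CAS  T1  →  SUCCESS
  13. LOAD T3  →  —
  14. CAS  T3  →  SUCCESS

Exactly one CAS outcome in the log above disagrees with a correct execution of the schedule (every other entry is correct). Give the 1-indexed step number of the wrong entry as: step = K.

Reference trace:
[1] T2.load  rd  (counter 3, T2.r 3)
[2] T1.load  rd  (counter 3, T1.r 3)
[3] T0.load  rd  (counter 3, T0.r 3)
[4] T3.load  rd  (counter 3, T3.r 3)
[5] T0.cas  hit  (counter 4, T0.r 3)
[6] T2.cas  miss  (counter 4, T2.r 3)
[7] T2.load  rd  (counter 4, T2.r 4)
[8] T1.cas  miss  (counter 4, T1.r 3)
[9] T2.cas  hit  (counter 5, T2.r 4)
[10] T3.cas  miss  (counter 5, T3.r 3)
[11] T1.load  rd  (counter 5, T1.r 5)
[12] T1.cas  hit  (counter 6, T1.r 5)
[13] T3.load  rd  (counter 6, T3.r 6)
[14] T3.cas  hit  (counter 7, T3.r 6)
Log disagrees first at step 8.

step = 8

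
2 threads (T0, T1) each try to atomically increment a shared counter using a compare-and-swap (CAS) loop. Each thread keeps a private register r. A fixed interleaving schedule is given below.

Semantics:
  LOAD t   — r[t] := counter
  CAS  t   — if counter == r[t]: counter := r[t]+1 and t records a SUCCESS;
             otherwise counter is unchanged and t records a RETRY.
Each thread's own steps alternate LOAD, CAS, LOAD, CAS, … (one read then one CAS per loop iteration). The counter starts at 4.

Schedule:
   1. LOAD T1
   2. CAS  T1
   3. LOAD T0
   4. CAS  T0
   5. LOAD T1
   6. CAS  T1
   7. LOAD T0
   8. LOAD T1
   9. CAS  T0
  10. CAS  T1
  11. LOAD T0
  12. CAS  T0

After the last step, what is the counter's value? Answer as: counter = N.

counter = 9

[1] T1.load  rd  (counter 4, T1.r 4)
[2] T1.cas  hit  (counter 5, T1.r 4)
[3] T0.load  rd  (counter 5, T0.r 5)
[4] T0.cas  hit  (counter 6, T0.r 5)
[5] T1.load  rd  (counter 6, T1.r 6)
[6] T1.cas  hit  (counter 7, T1.r 6)
[7] T0.load  rd  (counter 7, T0.r 7)
[8] T1.load  rd  (counter 7, T1.r 7)
[9] T0.cas  hit  (counter 8, T0.r 7)
[10] T1.cas  miss  (counter 8, T1.r 7)
[11] T0.load  rd  (counter 8, T0.r 8)
[12] T0.cas  hit  (counter 9, T0.r 8)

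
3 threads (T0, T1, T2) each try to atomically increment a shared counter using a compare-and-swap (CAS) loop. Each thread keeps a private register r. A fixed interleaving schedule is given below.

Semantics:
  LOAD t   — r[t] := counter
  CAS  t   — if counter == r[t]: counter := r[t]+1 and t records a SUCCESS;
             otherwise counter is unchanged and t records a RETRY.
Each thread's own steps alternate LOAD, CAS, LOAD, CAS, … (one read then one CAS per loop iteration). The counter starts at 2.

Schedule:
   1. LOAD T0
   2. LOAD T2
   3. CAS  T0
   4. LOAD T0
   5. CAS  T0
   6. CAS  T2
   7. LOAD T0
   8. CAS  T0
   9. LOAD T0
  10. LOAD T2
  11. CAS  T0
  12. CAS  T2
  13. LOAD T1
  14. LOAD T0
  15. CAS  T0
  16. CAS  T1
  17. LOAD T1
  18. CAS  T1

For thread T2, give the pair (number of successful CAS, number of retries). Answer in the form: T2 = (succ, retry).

T2 = (0, 2)

[1] T0.load  rd  (counter 2, T0.r 2)
[2] T2.load  rd  (counter 2, T2.r 2)
[3] T0.cas  hit  (counter 3, T0.r 2)
[4] T0.load  rd  (counter 3, T0.r 3)
[5] T0.cas  hit  (counter 4, T0.r 3)
[6] T2.cas  miss  (counter 4, T2.r 2)
[7] T0.load  rd  (counter 4, T0.r 4)
[8] T0.cas  hit  (counter 5, T0.r 4)
[9] T0.load  rd  (counter 5, T0.r 5)
[10] T2.load  rd  (counter 5, T2.r 5)
[11] T0.cas  hit  (counter 6, T0.r 5)
[12] T2.cas  miss  (counter 6, T2.r 5)
[13] T1.load  rd  (counter 6, T1.r 6)
[14] T0.load  rd  (counter 6, T0.r 6)
[15] T0.cas  hit  (counter 7, T0.r 6)
[16] T1.cas  miss  (counter 7, T1.r 6)
[17] T1.load  rd  (counter 7, T1.r 7)
[18] T1.cas  hit  (counter 8, T1.r 7)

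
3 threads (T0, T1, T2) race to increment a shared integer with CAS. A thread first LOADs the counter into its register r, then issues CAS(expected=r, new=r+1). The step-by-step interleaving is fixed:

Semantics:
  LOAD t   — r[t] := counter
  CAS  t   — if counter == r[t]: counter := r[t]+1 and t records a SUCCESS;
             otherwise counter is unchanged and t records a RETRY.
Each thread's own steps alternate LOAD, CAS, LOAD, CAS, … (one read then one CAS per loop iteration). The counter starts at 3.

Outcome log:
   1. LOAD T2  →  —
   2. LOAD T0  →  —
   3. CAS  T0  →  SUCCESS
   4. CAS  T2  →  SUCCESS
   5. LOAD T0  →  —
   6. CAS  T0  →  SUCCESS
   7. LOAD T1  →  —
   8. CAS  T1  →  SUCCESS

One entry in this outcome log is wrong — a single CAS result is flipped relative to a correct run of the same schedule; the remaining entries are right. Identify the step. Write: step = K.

step = 4

Correct run:
   1) LOAD T2:  M=3  r_T2=3
   2) LOAD T0:  M=3  r_T0=3
   3) CAS  T0:  M=4  r_T0=3 ✓
   4) CAS  T2:  M=4  r_T2=3 ✗
   5) LOAD T0:  M=4  r_T0=4
   6) CAS  T0:  M=5  r_T0=4 ✓
   7) LOAD T1:  M=5  r_T1=5
   8) CAS  T1:  M=6  r_T1=5 ✓
Mismatch at 4.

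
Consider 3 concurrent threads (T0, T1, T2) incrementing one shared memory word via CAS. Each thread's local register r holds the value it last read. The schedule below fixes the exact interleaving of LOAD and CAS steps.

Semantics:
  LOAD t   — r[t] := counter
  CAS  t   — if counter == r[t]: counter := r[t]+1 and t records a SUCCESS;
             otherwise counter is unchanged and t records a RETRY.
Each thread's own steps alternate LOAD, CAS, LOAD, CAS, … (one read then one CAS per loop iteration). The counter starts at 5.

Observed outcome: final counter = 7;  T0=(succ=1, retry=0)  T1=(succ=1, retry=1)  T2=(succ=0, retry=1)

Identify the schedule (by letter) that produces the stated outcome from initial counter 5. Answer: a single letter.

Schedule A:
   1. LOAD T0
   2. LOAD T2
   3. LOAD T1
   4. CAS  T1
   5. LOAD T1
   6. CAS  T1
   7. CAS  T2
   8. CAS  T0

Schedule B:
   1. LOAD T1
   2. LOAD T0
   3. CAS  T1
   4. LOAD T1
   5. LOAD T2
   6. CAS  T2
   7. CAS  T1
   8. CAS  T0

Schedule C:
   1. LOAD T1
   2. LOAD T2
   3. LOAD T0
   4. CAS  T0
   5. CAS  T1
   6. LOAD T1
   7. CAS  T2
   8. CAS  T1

Tracing schedule C:
   1) LOAD T1:  M=5  r_T1=5
   2) LOAD T2:  M=5  r_T2=5
   3) LOAD T0:  M=5  r_T0=5
   4) CAS  T0:  M=6  r_T0=5 ✓
   5) CAS  T1:  M=6  r_T1=5 ✗
   6) LOAD T1:  M=6  r_T1=6
   7) CAS  T2:  M=6  r_T2=5 ✗
   8) CAS  T1:  M=7  r_T1=6 ✓

C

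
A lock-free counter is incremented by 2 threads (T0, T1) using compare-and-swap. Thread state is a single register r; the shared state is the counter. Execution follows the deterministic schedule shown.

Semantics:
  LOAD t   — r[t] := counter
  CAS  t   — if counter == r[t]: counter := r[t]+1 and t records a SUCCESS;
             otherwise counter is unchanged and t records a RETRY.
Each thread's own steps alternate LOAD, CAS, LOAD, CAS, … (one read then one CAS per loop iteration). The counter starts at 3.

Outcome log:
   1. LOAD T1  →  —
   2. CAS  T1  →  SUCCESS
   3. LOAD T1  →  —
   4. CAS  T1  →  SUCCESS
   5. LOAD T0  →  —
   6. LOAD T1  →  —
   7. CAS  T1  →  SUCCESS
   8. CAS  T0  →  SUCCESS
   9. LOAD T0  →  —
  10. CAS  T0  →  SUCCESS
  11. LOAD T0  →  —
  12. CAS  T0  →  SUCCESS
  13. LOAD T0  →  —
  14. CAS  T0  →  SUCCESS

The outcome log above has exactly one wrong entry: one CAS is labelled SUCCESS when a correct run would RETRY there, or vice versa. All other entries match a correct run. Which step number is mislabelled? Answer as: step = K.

Re-executing:
1. LOAD T1 → mem=3 r[T1]=3 [LOAD]
2. CAS T1 → mem=4 r[T1]=3 [OK]
3. LOAD T1 → mem=4 r[T1]=4 [LOAD]
4. CAS T1 → mem=5 r[T1]=4 [OK]
5. LOAD T0 → mem=5 r[T0]=5 [LOAD]
6. LOAD T1 → mem=5 r[T1]=5 [LOAD]
7. CAS T1 → mem=6 r[T1]=5 [OK]
8. CAS T0 → mem=6 r[T0]=5 [RETRY]
9. LOAD T0 → mem=6 r[T0]=6 [LOAD]
10. CAS T0 → mem=7 r[T0]=6 [OK]
11. LOAD T0 → mem=7 r[T0]=7 [LOAD]
12. CAS T0 → mem=8 r[T0]=7 [OK]
13. LOAD T0 → mem=8 r[T0]=8 [LOAD]
14. CAS T0 → mem=9 r[T0]=8 [OK]
Log disagrees first at step 8.

step = 8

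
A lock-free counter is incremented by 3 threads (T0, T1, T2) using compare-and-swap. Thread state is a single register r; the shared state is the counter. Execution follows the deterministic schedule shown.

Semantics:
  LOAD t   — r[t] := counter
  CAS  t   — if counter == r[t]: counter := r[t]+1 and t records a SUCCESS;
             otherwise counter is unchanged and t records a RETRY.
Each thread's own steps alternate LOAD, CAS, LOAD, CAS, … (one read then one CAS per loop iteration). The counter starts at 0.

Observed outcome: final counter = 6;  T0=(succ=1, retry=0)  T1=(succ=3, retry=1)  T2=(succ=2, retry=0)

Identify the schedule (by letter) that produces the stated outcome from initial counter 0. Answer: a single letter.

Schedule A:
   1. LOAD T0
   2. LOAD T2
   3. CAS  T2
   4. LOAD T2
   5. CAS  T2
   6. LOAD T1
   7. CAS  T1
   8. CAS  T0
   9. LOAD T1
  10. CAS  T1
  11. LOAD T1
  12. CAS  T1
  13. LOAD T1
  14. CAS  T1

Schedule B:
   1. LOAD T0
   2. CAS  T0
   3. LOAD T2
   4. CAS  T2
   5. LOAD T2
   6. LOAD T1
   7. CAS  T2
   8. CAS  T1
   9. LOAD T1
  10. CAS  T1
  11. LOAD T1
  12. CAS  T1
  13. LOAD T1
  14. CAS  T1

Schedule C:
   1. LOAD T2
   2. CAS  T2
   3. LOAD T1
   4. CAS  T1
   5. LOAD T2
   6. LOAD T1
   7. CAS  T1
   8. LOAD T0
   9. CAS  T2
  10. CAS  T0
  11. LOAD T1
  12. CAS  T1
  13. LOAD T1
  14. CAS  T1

B

Simulating candidate B:
step 1: T0 LOAD ⇒ load; ctr=0 reg=0
step 2: T0 CAS ⇒ ok; ctr=1 reg=0
step 3: T2 LOAD ⇒ load; ctr=1 reg=1
step 4: T2 CAS ⇒ ok; ctr=2 reg=1
step 5: T2 LOAD ⇒ load; ctr=2 reg=2
step 6: T1 LOAD ⇒ load; ctr=2 reg=2
step 7: T2 CAS ⇒ ok; ctr=3 reg=2
step 8: T1 CAS ⇒ retry; ctr=3 reg=2
step 9: T1 LOAD ⇒ load; ctr=3 reg=3
step 10: T1 CAS ⇒ ok; ctr=4 reg=3
step 11: T1 LOAD ⇒ load; ctr=4 reg=4
step 12: T1 CAS ⇒ ok; ctr=5 reg=4
step 13: T1 LOAD ⇒ load; ctr=5 reg=5
step 14: T1 CAS ⇒ ok; ctr=6 reg=5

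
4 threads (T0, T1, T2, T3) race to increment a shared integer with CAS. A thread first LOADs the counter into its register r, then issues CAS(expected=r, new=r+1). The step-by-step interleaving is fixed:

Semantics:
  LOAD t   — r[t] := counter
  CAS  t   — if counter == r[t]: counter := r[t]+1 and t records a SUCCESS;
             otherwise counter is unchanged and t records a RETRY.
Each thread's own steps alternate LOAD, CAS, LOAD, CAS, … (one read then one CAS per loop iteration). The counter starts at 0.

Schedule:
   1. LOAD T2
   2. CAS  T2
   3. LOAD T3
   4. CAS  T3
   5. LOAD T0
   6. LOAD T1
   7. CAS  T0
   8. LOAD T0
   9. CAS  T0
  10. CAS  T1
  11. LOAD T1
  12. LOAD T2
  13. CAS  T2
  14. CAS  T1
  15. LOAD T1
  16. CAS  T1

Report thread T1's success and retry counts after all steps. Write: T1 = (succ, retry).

1. LOAD T2 → mem=0 r[T2]=0 [LOAD]
2. CAS T2 → mem=1 r[T2]=0 [OK]
3. LOAD T3 → mem=1 r[T3]=1 [LOAD]
4. CAS T3 → mem=2 r[T3]=1 [OK]
5. LOAD T0 → mem=2 r[T0]=2 [LOAD]
6. LOAD T1 → mem=2 r[T1]=2 [LOAD]
7. CAS T0 → mem=3 r[T0]=2 [OK]
8. LOAD T0 → mem=3 r[T0]=3 [LOAD]
9. CAS T0 → mem=4 r[T0]=3 [OK]
10. CAS T1 → mem=4 r[T1]=2 [RETRY]
11. LOAD T1 → mem=4 r[T1]=4 [LOAD]
12. LOAD T2 → mem=4 r[T2]=4 [LOAD]
13. CAS T2 → mem=5 r[T2]=4 [OK]
14. CAS T1 → mem=5 r[T1]=4 [RETRY]
15. LOAD T1 → mem=5 r[T1]=5 [LOAD]
16. CAS T1 → mem=6 r[T1]=5 [OK]

T1 = (1, 2)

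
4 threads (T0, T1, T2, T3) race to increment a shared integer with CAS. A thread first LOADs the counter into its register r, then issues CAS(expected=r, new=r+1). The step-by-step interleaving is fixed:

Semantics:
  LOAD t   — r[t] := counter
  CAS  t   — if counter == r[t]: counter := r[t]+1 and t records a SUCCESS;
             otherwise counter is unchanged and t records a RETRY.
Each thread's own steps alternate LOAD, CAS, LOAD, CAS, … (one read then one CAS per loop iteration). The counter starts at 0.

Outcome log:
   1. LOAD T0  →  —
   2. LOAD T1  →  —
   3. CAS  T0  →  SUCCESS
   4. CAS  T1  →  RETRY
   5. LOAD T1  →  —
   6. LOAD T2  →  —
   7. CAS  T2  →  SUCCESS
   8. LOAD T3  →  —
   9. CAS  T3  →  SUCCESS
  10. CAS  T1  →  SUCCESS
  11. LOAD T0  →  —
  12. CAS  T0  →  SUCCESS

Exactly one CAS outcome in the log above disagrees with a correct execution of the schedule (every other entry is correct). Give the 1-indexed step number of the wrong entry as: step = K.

step = 10

Re-executing:
step 1: T0 LOAD ⇒ load; ctr=0 reg=0
step 2: T1 LOAD ⇒ load; ctr=0 reg=0
step 3: T0 CAS ⇒ ok; ctr=1 reg=0
step 4: T1 CAS ⇒ retry; ctr=1 reg=0
step 5: T1 LOAD ⇒ load; ctr=1 reg=1
step 6: T2 LOAD ⇒ load; ctr=1 reg=1
step 7: T2 CAS ⇒ ok; ctr=2 reg=1
step 8: T3 LOAD ⇒ load; ctr=2 reg=2
step 9: T3 CAS ⇒ ok; ctr=3 reg=2
step 10: T1 CAS ⇒ retry; ctr=3 reg=1
step 11: T0 LOAD ⇒ load; ctr=3 reg=3
step 12: T0 CAS ⇒ ok; ctr=4 reg=3
Log disagrees first at step 10.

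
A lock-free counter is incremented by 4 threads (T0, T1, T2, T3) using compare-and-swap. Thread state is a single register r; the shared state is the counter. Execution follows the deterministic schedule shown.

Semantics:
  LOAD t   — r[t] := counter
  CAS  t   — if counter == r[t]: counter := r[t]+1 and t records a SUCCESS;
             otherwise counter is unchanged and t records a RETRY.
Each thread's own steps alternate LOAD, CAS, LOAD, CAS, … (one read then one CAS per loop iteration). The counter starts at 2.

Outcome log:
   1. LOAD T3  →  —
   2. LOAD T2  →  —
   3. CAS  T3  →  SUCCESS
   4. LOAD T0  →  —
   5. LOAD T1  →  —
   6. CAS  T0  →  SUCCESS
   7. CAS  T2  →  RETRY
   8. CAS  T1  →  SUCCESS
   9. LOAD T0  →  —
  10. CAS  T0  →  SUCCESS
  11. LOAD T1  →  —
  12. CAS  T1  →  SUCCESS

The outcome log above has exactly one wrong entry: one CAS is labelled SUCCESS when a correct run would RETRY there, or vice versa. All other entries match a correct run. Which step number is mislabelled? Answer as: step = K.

Re-executing:
step 1: T3 LOAD ⇒ load; ctr=2 reg=2
step 2: T2 LOAD ⇒ load; ctr=2 reg=2
step 3: T3 CAS ⇒ ok; ctr=3 reg=2
step 4: T0 LOAD ⇒ load; ctr=3 reg=3
step 5: T1 LOAD ⇒ load; ctr=3 reg=3
step 6: T0 CAS ⇒ ok; ctr=4 reg=3
step 7: T2 CAS ⇒ retry; ctr=4 reg=2
step 8: T1 CAS ⇒ retry; ctr=4 reg=3
step 9: T0 LOAD ⇒ load; ctr=4 reg=4
step 10: T0 CAS ⇒ ok; ctr=5 reg=4
step 11: T1 LOAD ⇒ load; ctr=5 reg=5
step 12: T1 CAS ⇒ ok; ctr=6 reg=5
Flip is step 8.

step = 8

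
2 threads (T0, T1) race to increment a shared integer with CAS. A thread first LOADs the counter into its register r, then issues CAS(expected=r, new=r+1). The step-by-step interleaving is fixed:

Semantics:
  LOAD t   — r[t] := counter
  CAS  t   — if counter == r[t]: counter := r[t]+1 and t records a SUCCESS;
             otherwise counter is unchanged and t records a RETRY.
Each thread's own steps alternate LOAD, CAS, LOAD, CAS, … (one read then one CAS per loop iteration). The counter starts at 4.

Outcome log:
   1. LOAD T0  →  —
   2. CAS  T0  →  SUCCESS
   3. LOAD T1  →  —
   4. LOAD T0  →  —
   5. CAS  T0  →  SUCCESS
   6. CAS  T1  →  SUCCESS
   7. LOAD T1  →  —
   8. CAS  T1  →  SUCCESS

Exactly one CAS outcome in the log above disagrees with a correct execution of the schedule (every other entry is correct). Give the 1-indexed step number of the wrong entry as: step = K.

Correct run:
step 1: T0 LOAD ⇒ load; ctr=4 reg=4
step 2: T0 CAS ⇒ ok; ctr=5 reg=4
step 3: T1 LOAD ⇒ load; ctr=5 reg=5
step 4: T0 LOAD ⇒ load; ctr=5 reg=5
step 5: T0 CAS ⇒ ok; ctr=6 reg=5
step 6: T1 CAS ⇒ retry; ctr=6 reg=5
step 7: T1 LOAD ⇒ load; ctr=6 reg=6
step 8: T1 CAS ⇒ ok; ctr=7 reg=6
Flip is step 6.

step = 6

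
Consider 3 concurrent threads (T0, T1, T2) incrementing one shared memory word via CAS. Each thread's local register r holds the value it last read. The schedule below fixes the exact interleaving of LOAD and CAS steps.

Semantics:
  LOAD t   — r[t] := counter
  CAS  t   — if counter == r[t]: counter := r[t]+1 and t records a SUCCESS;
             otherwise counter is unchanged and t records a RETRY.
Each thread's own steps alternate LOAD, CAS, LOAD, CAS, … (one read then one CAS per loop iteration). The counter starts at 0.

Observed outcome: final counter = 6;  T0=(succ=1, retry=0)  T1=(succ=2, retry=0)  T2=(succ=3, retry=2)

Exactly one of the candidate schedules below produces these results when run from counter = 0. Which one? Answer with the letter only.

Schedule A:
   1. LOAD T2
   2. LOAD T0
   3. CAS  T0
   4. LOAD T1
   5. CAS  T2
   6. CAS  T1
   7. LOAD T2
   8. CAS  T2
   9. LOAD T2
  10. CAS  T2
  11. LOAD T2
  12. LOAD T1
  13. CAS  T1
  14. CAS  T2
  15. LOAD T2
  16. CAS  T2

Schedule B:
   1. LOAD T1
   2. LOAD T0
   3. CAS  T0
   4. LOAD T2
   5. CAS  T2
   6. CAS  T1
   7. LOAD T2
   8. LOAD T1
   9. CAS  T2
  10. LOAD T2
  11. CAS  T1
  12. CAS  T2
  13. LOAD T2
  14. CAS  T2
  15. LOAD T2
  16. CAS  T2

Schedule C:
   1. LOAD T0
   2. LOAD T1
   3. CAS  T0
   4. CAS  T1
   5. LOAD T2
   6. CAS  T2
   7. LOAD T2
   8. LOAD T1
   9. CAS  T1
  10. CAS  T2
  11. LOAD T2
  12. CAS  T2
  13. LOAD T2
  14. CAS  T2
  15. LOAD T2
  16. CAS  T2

Run A:
[1] T2.load  rd  (counter 0, T2.r 0)
[2] T0.load  rd  (counter 0, T0.r 0)
[3] T0.cas  hit  (counter 1, T0.r 0)
[4] T1.load  rd  (counter 1, T1.r 1)
[5] T2.cas  miss  (counter 1, T2.r 0)
[6] T1.cas  hit  (counter 2, T1.r 1)
[7] T2.load  rd  (counter 2, T2.r 2)
[8] T2.cas  hit  (counter 3, T2.r 2)
[9] T2.load  rd  (counter 3, T2.r 3)
[10] T2.cas  hit  (counter 4, T2.r 3)
[11] T2.load  rd  (counter 4, T2.r 4)
[12] T1.load  rd  (counter 4, T1.r 4)
[13] T1.cas  hit  (counter 5, T1.r 4)
[14] T2.cas  miss  (counter 5, T2.r 4)
[15] T2.load  rd  (counter 5, T2.r 5)
[16] T2.cas  hit  (counter 6, T2.r 5)

A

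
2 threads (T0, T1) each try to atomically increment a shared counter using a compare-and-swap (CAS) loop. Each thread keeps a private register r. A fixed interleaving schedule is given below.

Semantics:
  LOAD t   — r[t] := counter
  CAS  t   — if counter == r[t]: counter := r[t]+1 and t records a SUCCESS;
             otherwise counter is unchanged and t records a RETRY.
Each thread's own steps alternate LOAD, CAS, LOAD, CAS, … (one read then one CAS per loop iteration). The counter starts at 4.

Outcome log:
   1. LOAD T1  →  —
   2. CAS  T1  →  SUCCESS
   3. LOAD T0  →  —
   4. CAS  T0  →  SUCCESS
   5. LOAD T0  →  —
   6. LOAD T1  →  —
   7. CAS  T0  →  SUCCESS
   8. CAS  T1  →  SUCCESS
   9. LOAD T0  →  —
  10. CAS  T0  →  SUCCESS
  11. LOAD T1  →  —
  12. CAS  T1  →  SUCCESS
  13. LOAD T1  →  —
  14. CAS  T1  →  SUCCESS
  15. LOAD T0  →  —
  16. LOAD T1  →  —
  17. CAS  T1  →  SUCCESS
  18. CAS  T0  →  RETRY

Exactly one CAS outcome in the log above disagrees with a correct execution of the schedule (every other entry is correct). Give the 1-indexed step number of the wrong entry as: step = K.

step = 8

Re-executing:
   1) LOAD T1:  M=4  r_T1=4
   2) CAS  T1:  M=5  r_T1=4 ✓
   3) LOAD T0:  M=5  r_T0=5
   4) CAS  T0:  M=6  r_T0=5 ✓
   5) LOAD T0:  M=6  r_T0=6
   6) LOAD T1:  M=6  r_T1=6
   7) CAS  T0:  M=7  r_T0=6 ✓
   8) CAS  T1:  M=7  r_T1=6 ✗
   9) LOAD T0:  M=7  r_T0=7
  10) CAS  T0:  M=8  r_T0=7 ✓
  11) LOAD T1:  M=8  r_T1=8
  12) CAS  T1:  M=9  r_T1=8 ✓
  13) LOAD T1:  M=9  r_T1=9
  14) CAS  T1:  M=10  r_T1=9 ✓
  15) LOAD T0:  M=10  r_T0=10
  16) LOAD T1:  M=10  r_T1=10
  17) CAS  T1:  M=11  r_T1=10 ✓
  18) CAS  T0:  M=11  r_T0=10 ✗
Mismatch at 8.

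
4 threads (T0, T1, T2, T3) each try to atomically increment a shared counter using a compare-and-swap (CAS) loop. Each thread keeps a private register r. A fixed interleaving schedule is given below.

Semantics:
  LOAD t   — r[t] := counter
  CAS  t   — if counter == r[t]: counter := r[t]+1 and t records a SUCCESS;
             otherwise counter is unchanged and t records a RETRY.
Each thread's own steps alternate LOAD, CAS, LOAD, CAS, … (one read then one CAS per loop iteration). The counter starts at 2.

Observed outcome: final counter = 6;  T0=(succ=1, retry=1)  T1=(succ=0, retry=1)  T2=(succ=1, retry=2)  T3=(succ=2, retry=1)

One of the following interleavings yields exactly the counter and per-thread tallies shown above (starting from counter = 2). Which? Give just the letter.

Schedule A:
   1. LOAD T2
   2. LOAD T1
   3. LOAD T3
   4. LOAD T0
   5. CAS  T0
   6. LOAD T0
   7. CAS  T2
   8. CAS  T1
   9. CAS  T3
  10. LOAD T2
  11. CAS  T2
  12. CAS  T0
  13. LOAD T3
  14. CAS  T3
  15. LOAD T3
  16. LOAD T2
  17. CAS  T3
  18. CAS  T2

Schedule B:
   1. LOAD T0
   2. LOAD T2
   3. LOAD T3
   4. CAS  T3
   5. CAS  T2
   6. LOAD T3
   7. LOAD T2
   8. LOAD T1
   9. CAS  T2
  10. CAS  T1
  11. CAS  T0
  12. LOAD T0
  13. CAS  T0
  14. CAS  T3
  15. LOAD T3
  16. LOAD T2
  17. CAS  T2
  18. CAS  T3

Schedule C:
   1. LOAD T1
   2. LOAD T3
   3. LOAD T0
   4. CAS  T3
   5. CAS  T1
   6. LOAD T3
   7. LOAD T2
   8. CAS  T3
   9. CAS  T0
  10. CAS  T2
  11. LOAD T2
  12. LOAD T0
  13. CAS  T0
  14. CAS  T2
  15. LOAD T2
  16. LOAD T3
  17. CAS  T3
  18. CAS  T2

A

Tracing schedule A:
[1] T2.load  rd  (counter 2, T2.r 2)
[2] T1.load  rd  (counter 2, T1.r 2)
[3] T3.load  rd  (counter 2, T3.r 2)
[4] T0.load  rd  (counter 2, T0.r 2)
[5] T0.cas  hit  (counter 3, T0.r 2)
[6] T0.load  rd  (counter 3, T0.r 3)
[7] T2.cas  miss  (counter 3, T2.r 2)
[8] T1.cas  miss  (counter 3, T1.r 2)
[9] T3.cas  miss  (counter 3, T3.r 2)
[10] T2.load  rd  (counter 3, T2.r 3)
[11] T2.cas  hit  (counter 4, T2.r 3)
[12] T0.cas  miss  (counter 4, T0.r 3)
[13] T3.load  rd  (counter 4, T3.r 4)
[14] T3.cas  hit  (counter 5, T3.r 4)
[15] T3.load  rd  (counter 5, T3.r 5)
[16] T2.load  rd  (counter 5, T2.r 5)
[17] T3.cas  hit  (counter 6, T3.r 5)
[18] T2.cas  miss  (counter 6, T2.r 5)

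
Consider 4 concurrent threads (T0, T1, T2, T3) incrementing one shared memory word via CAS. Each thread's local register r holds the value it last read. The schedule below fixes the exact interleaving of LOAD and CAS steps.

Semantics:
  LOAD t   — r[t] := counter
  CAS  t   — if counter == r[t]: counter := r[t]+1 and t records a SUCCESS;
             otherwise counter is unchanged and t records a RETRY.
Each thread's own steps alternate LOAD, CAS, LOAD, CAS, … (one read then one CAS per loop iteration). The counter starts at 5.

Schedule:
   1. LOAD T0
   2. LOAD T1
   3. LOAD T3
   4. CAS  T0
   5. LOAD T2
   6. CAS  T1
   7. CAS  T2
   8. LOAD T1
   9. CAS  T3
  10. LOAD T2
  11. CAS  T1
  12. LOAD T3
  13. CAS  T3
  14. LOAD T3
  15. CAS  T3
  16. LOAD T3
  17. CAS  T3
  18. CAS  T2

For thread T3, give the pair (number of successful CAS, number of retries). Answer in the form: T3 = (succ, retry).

   1) LOAD T0:  M=5  r_T0=5
   2) LOAD T1:  M=5  r_T1=5
   3) LOAD T3:  M=5  r_T3=5
   4) CAS  T0:  M=6  r_T0=5 ✓
   5) LOAD T2:  M=6  r_T2=6
   6) CAS  T1:  M=6  r_T1=5 ✗
   7) CAS  T2:  M=7  r_T2=6 ✓
   8) LOAD T1:  M=7  r_T1=7
   9) CAS  T3:  M=7  r_T3=5 ✗
  10) LOAD T2:  M=7  r_T2=7
  11) CAS  T1:  M=8  r_T1=7 ✓
  12) LOAD T3:  M=8  r_T3=8
  13) CAS  T3:  M=9  r_T3=8 ✓
  14) LOAD T3:  M=9  r_T3=9
  15) CAS  T3:  M=10  r_T3=9 ✓
  16) LOAD T3:  M=10  r_T3=10
  17) CAS  T3:  M=11  r_T3=10 ✓
  18) CAS  T2:  M=11  r_T2=7 ✗

T3 = (3, 1)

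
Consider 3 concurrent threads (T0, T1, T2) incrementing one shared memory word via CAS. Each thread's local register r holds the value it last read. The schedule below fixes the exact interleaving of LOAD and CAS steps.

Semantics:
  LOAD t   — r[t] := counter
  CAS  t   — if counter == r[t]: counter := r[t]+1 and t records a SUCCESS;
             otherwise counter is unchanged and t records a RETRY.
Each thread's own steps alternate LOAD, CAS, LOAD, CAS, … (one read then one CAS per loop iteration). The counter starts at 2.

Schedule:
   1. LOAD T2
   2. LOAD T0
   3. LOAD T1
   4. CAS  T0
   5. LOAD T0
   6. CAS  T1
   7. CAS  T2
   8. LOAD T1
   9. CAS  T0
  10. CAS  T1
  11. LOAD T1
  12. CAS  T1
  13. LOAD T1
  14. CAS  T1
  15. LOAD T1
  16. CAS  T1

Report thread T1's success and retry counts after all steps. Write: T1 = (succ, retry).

step 1: T2 LOAD ⇒ load; ctr=2 reg=2
step 2: T0 LOAD ⇒ load; ctr=2 reg=2
step 3: T1 LOAD ⇒ load; ctr=2 reg=2
step 4: T0 CAS ⇒ ok; ctr=3 reg=2
step 5: T0 LOAD ⇒ load; ctr=3 reg=3
step 6: T1 CAS ⇒ retry; ctr=3 reg=2
step 7: T2 CAS ⇒ retry; ctr=3 reg=2
step 8: T1 LOAD ⇒ load; ctr=3 reg=3
step 9: T0 CAS ⇒ ok; ctr=4 reg=3
step 10: T1 CAS ⇒ retry; ctr=4 reg=3
step 11: T1 LOAD ⇒ load; ctr=4 reg=4
step 12: T1 CAS ⇒ ok; ctr=5 reg=4
step 13: T1 LOAD ⇒ load; ctr=5 reg=5
step 14: T1 CAS ⇒ ok; ctr=6 reg=5
step 15: T1 LOAD ⇒ load; ctr=6 reg=6
step 16: T1 CAS ⇒ ok; ctr=7 reg=6

T1 = (3, 2)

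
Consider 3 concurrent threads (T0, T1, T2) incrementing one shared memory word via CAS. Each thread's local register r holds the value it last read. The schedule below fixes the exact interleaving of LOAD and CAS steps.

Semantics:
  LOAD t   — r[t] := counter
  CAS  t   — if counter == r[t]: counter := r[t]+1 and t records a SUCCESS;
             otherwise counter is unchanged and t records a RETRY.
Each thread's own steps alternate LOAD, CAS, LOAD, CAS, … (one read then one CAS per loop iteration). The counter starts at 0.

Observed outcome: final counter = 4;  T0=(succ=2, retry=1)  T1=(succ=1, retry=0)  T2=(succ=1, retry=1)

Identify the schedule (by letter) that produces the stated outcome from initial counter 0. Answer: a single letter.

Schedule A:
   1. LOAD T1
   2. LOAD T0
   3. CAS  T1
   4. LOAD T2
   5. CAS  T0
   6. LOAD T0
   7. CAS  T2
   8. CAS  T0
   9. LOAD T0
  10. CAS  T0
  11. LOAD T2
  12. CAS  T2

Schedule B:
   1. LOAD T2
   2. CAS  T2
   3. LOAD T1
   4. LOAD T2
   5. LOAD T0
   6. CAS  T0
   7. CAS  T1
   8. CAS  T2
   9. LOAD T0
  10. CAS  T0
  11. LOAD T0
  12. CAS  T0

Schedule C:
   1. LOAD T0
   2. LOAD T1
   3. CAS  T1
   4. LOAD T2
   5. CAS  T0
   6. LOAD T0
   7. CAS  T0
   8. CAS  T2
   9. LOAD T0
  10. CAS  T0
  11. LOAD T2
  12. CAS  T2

C

Simulating candidate C:
1. LOAD T0 → mem=0 r[T0]=0 [LOAD]
2. LOAD T1 → mem=0 r[T1]=0 [LOAD]
3. CAS T1 → mem=1 r[T1]=0 [OK]
4. LOAD T2 → mem=1 r[T2]=1 [LOAD]
5. CAS T0 → mem=1 r[T0]=0 [RETRY]
6. LOAD T0 → mem=1 r[T0]=1 [LOAD]
7. CAS T0 → mem=2 r[T0]=1 [OK]
8. CAS T2 → mem=2 r[T2]=1 [RETRY]
9. LOAD T0 → mem=2 r[T0]=2 [LOAD]
10. CAS T0 → mem=3 r[T0]=2 [OK]
11. LOAD T2 → mem=3 r[T2]=3 [LOAD]
12. CAS T2 → mem=4 r[T2]=3 [OK]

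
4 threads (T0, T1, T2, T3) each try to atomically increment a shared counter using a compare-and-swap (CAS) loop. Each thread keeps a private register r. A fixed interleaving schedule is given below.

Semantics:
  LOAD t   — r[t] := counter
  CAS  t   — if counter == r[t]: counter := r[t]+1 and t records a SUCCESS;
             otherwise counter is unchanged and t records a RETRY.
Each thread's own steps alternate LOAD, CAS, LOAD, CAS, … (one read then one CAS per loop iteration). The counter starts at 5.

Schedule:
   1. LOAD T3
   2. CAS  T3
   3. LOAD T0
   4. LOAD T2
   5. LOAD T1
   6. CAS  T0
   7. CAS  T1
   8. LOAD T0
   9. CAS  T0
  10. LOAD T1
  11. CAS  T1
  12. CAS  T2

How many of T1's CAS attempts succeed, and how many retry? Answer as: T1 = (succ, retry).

T1 = (1, 1)

   1) LOAD T3:  M=5  r_T3=5
   2) CAS  T3:  M=6  r_T3=5 ✓
   3) LOAD T0:  M=6  r_T0=6
   4) LOAD T2:  M=6  r_T2=6
   5) LOAD T1:  M=6  r_T1=6
   6) CAS  T0:  M=7  r_T0=6 ✓
   7) CAS  T1:  M=7  r_T1=6 ✗
   8) LOAD T0:  M=7  r_T0=7
   9) CAS  T0:  M=8  r_T0=7 ✓
  10) LOAD T1:  M=8  r_T1=8
  11) CAS  T1:  M=9  r_T1=8 ✓
  12) CAS  T2:  M=9  r_T2=6 ✗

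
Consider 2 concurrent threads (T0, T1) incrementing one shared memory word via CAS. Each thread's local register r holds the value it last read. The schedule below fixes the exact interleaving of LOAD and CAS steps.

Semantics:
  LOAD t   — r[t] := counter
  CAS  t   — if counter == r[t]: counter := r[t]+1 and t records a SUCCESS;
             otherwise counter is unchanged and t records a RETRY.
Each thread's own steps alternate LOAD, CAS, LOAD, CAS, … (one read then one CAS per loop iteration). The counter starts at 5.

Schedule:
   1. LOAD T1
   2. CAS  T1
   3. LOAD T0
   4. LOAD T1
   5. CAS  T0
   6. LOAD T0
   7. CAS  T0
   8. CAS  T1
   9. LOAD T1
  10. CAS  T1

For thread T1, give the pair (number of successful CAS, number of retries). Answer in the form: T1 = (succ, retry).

T1 = (2, 1)

T1 LOAD — after: cnt=5, r=5 — load
T1 CAS — after: cnt=6, r=5 — ok
T0 LOAD — after: cnt=6, r=6 — load
T1 LOAD — after: cnt=6, r=6 — load
T0 CAS — after: cnt=7, r=6 — ok
T0 LOAD — after: cnt=7, r=7 — load
T0 CAS — after: cnt=8, r=7 — ok
T1 CAS — after: cnt=8, r=6 — retry
T1 LOAD — after: cnt=8, r=8 — load
T1 CAS — after: cnt=9, r=8 — ok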